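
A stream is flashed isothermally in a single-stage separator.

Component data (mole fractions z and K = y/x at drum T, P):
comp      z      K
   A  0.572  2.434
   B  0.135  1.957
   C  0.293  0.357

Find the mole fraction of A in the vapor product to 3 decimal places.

y_A = 0.616

Rachford–Rice: g(V/F) = Σ zᵢ(Kᵢ−1)/(1+V/F(Kᵢ−1)) = 0.
Feasibility: ΣzᵢKᵢ = 1.761, Σzᵢ/Kᵢ = 1.125 — both > 1, two phases present.
Newton–Raphson from V/F = 0.59:
  V/F = 0.590: g = 0.2233, g' = -0.710 → V/F = 0.904
  V/F = 0.904: g = -0.0239, g' = -0.950 → V/F = 0.879
Converged at V/F = 0.879.
Compositions from xᵢ = zᵢ/(1+V/F(Kᵢ−1)), yᵢ = Kᵢxᵢ:
  A: x = 0.253, y = 0.616
  B: x = 0.073, y = 0.144
  C: x = 0.674, y = 0.240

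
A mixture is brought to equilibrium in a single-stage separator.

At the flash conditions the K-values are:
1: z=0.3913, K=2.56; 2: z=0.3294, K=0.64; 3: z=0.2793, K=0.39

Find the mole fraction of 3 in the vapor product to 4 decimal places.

Let ψ = V/F and solve Σ zᵢ(Kᵢ−1)/(1+ψ(Kᵢ−1)) = 0.
Feasibility: ΣzᵢKᵢ = 1.3215, Σzᵢ/Kᵢ = 1.3837 — both > 1, two phases present.
Newton iteration, ψ⁰ = 0.67:
  ψ = 0.6700: g = -0.14594, g' = -0.5990 → ψ = 0.4264
  ψ = 0.4264: g = -0.00376, g' = -0.5929 → ψ = 0.4200
Converged at ψ = 0.4200.
Compositions from xᵢ = zᵢ/(1+ψ(Kᵢ−1)), yᵢ = Kᵢxᵢ:
  1: x = 0.2364, y = 0.6052
  2: x = 0.3881, y = 0.2484
  3: x = 0.3755, y = 0.1465

y_3 = 0.1465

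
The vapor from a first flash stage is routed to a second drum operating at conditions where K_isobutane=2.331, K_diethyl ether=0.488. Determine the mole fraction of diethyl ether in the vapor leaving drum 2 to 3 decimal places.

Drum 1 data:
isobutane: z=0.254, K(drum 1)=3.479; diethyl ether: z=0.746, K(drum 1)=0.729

Drum 1:
Let ψ₁ = V/F and solve Σ zᵢ(Kᵢ−1)/(1+ψ₁(Kᵢ−1)) = 0.
g(0) = ΣzᵢKᵢ − 1 = 0.428 and g(1) = 1 − Σzᵢ/Kᵢ = -0.096, so a root lies in (0, 1).
Binary case is linear: z₁(K₁−1)(1+ψ₁(K₂−1)) + z₂(K₂−1)(1+ψ₁(K₁−1)) = 0
⇒ ψ₁ = [z₁(K₁−1)+z₂(K₂−1)] / [−(K₁−1)(K₂−1)] = 0.4275/0.6718 = 0.636
Drum-1 compositions:
  isobutane: x = 0.099, y = 0.343
  diethyl ether: x = 0.901, y = 0.657
Drum-2 feed = drum-1 vapor: z₂ = (0.3428, 0.6572).
Drum 2:
Rachford–Rice: g(ψ₂) = Σ zᵢ(Kᵢ−1)/(1+ψ₂(Kᵢ−1)) = 0.
Check two-phase: ΣzᵢKᵢ = 1.120 > 1 and Σzᵢ/Kᵢ = 1.494 > 1, so g(0) = 0.120 > 0 and g(1) = -0.494 < 0.
Newton iteration, ψ₂⁰ = 0.5:
  ψ₂ = 0.500: g = -0.1783, g' = -0.530 → ψ₂ = 0.164
  ψ₂ = 0.164: g = 0.0074, g' = -0.615 → ψ₂ = 0.176
Converged at ψ₂ = 0.176.
  isobutane: x = 0.278, y = 0.648
  diethyl ether: x = 0.722, y = 0.352

y_diethyl ether (drum 2) = 0.352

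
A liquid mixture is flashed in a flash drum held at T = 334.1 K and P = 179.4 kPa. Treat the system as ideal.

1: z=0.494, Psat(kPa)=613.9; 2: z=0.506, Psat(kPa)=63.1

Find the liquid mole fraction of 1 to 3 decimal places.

x_1 = 0.211

Raoult's law: Kᵢ = Pᵢˢᵃᵗ/P = Pᵢˢᵃᵗ/179.4.
  K_1 = 613.9/179.4 = 3.42196, K_2 = 63.1/179.4 = 0.35173
Let β = V/F and solve Σ zᵢ(Kᵢ−1)/(1+β(Kᵢ−1)) = 0.
Feasibility: ΣzᵢKᵢ = 1.868, Σzᵢ/Kᵢ = 1.583 — both > 1, two phases present.
Binary case is linear: z₁(K₁−1)(1+β(K₂−1)) + z₂(K₂−1)(1+β(K₁−1)) = 0
⇒ β = [z₁(K₁−1)+z₂(K₂−1)] / [−(K₁−1)(K₂−1)] = 0.8684/1.5701 = 0.553
Compositions from xᵢ = zᵢ/(1+β(Kᵢ−1)), yᵢ = Kᵢxᵢ:
  1: x = 0.211, y = 0.723
  2: x = 0.789, y = 0.277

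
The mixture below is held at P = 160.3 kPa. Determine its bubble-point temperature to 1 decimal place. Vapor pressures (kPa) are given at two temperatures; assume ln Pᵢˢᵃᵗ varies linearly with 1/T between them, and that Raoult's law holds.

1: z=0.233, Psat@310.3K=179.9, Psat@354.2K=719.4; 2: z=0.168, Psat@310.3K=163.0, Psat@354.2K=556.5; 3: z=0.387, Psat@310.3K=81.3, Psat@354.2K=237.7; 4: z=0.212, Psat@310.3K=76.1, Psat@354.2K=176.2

Bubble-point temperature: ΣzᵢPᵢˢᵃᵗ(T) = P. Interpolate ln Pᵢˢᵃᵗ = aᵢ + bᵢ/T.
  T = 310.3 K: ΣzᵢPᵢˢᵃᵗ = 116.90 kPa
  T = 354.2 K: ΣzᵢPᵢˢᵃᵗ = 390.46 kPa
  T = 332.2 K: ΣzᵢPᵢˢᵃᵗ = 221.12 kPa
  T = 321.2 K: ΣzᵢPᵢˢᵃᵗ = 162.10 kPa
  T = 315.8 K: ΣzᵢPᵢˢᵃᵗ = 138.21 kPa
  T = 318.5 K: ΣzᵢPᵢˢᵃᵗ = 149.77 kPa
Interpolating between 318.5 K and 321.2 K gives T ≈ 320.8 K.

T = 320.8 K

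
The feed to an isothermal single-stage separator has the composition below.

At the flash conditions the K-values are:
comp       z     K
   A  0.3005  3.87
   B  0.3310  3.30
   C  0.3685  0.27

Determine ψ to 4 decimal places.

Rachford–Rice: g(ψ) = Σ zᵢ(Kᵢ−1)/(1+ψ(Kᵢ−1)) = 0.
g(0) = ΣzᵢKᵢ − 1 = 1.3547 and g(1) = 1 − Σzᵢ/Kᵢ = -0.5428, so a root lies in (0, 1).
Newton–Raphson from ψ = 0.5:
  ψ = 0.5000: g = 0.28465, g' = -1.2833 → ψ = 0.7218
  ψ = 0.7218: g = -0.00167, g' = -1.3872 → ψ = 0.7206
Converged at ψ = 0.7206.

ψ = 0.7206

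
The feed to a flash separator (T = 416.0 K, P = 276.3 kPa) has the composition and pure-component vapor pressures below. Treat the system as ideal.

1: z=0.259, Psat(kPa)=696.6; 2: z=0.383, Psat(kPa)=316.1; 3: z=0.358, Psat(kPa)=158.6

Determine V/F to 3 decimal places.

V/F = 0.785

Raoult's law: Kᵢ = Pᵢˢᵃᵗ/P = Pᵢˢᵃᵗ/276.3.
  K_1 = 696.6/276.3 = 2.52117, K_2 = 316.1/276.3 = 1.14405, K_3 = 158.6/276.3 = 0.57401
Rachford–Rice: g(V/F) = Σ zᵢ(Kᵢ−1)/(1+V/F(Kᵢ−1)) = 0.
g(0) = ΣzᵢKᵢ − 1 = 0.297 and g(1) = 1 − Σzᵢ/Kᵢ = -0.061, so a root lies in (0, 1).
Iterate (Newton) starting at V/F = 0.31:
  V/F = 0.310: g = 0.1448, g' = -0.370 → V/F = 0.701
  V/F = 0.701: g = 0.0233, g' = -0.279 → V/F = 0.785
Converged at V/F = 0.785.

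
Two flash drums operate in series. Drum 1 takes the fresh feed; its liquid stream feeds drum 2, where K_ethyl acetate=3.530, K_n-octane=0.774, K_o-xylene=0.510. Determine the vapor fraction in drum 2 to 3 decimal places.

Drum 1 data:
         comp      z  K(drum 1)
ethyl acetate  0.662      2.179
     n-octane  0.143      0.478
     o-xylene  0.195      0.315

V/F (drum 2) = 0.597

Drum 1:
Material balance + equilibrium reduce to Σ zᵢ(Kᵢ−1)/(1+ψ₁(Kᵢ−1)) = 0.
Feasibility: ΣzᵢKᵢ = 1.572, Σzᵢ/Kᵢ = 1.222 — both > 1, two phases present.
Newton–Raphson from ψ₁ = 0.64:
  ψ₁ = 0.640: g = 0.0949, g' = -0.677 → ψ₁ = 0.780
  ψ₁ = 0.780: g = -0.0063, g' = -0.783 → ψ₁ = 0.772
Converged at ψ₁ = 0.772.
Drum-1 compositions:
  ethyl acetate: x = 0.347, y = 0.755
  n-octane: x = 0.240, y = 0.115
  o-xylene: x = 0.414, y = 0.130
Drum-2 feed = drum-1 liquid: z₂ = (0.3465, 0.2395, 0.4139).
Drum 2:
Let ψ₂ = V/F and solve Σ zᵢ(Kᵢ−1)/(1+ψ₂(Kᵢ−1)) = 0.
Feasibility: ΣzᵢKᵢ = 1.620, Σzᵢ/Kᵢ = 1.219 — both > 1, two phases present.
Newton iteration, ψ₂⁰ = 0.66:
  ψ₂ = 0.660: g = -0.0350, g' = -0.545 → ψ₂ = 0.596
  ψ₂ = 0.596: g = 0.0007, g' = -0.567 → ψ₂ = 0.597
Converged at ψ₂ = 0.597.
  ethyl acetate: x = 0.138, y = 0.487
  n-octane: x = 0.277, y = 0.214
  o-xylene: x = 0.585, y = 0.298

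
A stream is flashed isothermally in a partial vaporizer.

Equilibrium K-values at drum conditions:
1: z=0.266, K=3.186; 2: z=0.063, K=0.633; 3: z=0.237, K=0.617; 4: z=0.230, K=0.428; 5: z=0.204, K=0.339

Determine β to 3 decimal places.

β = 0.175

Let β = V/F and solve Σ zᵢ(Kᵢ−1)/(1+β(Kᵢ−1)) = 0.
Feasibility: ΣzᵢKᵢ = 1.201, Σzᵢ/Kᵢ = 1.706 — both > 1, two phases present.
Iterate (Newton) starting at β = 0.5:
  β = 0.500: g = -0.2484, g' = -0.703 → β = 0.146
  β = 0.146: g = 0.0271, g' = -0.977 → β = 0.174
  β = 0.174: g = 0.0008, g' = -0.923 → β = 0.175
Converged at β = 0.175.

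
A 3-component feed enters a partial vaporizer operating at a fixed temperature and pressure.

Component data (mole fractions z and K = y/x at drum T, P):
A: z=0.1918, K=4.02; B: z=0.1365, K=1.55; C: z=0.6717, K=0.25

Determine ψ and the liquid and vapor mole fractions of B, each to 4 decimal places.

Material balance + equilibrium reduce to Σ zᵢ(Kᵢ−1)/(1+ψ(Kᵢ−1)) = 0.
Feasibility: ΣzᵢKᵢ = 1.1505, Σzᵢ/Kᵢ = 2.8226 — both > 1, two phases present.
Iterate (Newton) starting at ψ = 0.68:
  ψ = 0.6800: g = -0.78378, g' = -1.7831 → ψ = 0.2404
  ψ = 0.2404: g = -0.21273, g' = -1.1817 → ψ = 0.0604
  ψ = 0.0604: g = 0.03483, g' = -1.7043 → ψ = 0.0809
  ψ = 0.0809: g = 0.00114, g' = -1.5961 → ψ = 0.0816
Converged at ψ = 0.0816.
Compositions from xᵢ = zᵢ/(1+ψ(Kᵢ−1)), yᵢ = Kᵢxᵢ:
  A: x = 0.1539, y = 0.6186
  B: x = 0.1306, y = 0.2025
  C: x = 0.7155, y = 0.1789

ψ = 0.0816, x_B = 0.1306, y_B = 0.2025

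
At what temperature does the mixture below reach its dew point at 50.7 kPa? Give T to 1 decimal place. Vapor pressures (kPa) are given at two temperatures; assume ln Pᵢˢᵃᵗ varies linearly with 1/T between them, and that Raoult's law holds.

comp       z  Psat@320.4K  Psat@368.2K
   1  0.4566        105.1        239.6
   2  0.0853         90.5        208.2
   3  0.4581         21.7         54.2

Dew-point temperature: Σzᵢ·P/Pᵢˢᵃᵗ(T) = 1. Interpolate ln Pᵢˢᵃᵗ = aᵢ + bᵢ/T.
  T = 320.4 K: ΣzᵢP/Pᵢˢᵃᵗ = 1.3384
  T = 368.2 K: ΣzᵢP/Pᵢˢᵃᵗ = 0.5459
  T = 344.3 K: ΣzᵢP/Pᵢˢᵃᵗ = 0.8284
  T = 332.4 K: ΣzᵢP/Pᵢˢᵃᵗ = 1.0428
  T = 338.4 K: ΣzᵢP/Pᵢˢᵃᵗ = 0.9267
  T = 335.4 K: ΣzᵢP/Pᵢˢᵃᵗ = 0.9825
  T = 333.9 K: ΣzᵢP/Pᵢˢᵃᵗ = 1.0121
Interpolating between 333.9 K and 335.4 K gives T ≈ 334.5 K.

T = 334.5 K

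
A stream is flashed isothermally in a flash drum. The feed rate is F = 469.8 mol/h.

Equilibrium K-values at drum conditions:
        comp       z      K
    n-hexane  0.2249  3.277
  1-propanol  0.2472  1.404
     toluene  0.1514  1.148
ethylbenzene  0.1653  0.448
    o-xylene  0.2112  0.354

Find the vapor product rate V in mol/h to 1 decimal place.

V = 247.9 mol/h

Newton–Raphson from V/F = 0.46:
  V/F = 0.4600: g = 0.03890, g' = -0.5787 → V/F = 0.5272
  V/F = 0.5272: g = 0.00024, g' = -0.5740 → V/F = 0.5276
Converged at V/F = 0.5276.
Then V = V/F·F = 0.5276·469.8 = 247.9 mol/h and L = F − V = 221.9 mol/h.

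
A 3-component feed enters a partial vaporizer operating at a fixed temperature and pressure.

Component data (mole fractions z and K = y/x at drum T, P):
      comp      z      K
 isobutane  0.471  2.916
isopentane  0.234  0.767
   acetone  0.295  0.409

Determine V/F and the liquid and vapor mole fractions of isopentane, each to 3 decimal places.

V/F = 0.736, x_isopentane = 0.282, y_isopentane = 0.217

Rachford–Rice: g(V/F) = Σ zᵢ(Kᵢ−1)/(1+V/F(Kᵢ−1)) = 0.
g(0) = ΣzᵢKᵢ − 1 = 0.674 and g(1) = 1 − Σzᵢ/Kᵢ = -0.188, so a root lies in (0, 1).
Newton iteration, V/F⁰ = 0.5:
  V/F = 0.500: g = 0.1517, g' = -0.675 → V/F = 0.725
  V/F = 0.725: g = 0.0072, g' = -0.637 → V/F = 0.736
Converged at V/F = 0.736.
Compositions from xᵢ = zᵢ/(1+V/F(Kᵢ−1)), yᵢ = Kᵢxᵢ:
  isobutane: x = 0.195, y = 0.570
  isopentane: x = 0.282, y = 0.217
  acetone: x = 0.522, y = 0.214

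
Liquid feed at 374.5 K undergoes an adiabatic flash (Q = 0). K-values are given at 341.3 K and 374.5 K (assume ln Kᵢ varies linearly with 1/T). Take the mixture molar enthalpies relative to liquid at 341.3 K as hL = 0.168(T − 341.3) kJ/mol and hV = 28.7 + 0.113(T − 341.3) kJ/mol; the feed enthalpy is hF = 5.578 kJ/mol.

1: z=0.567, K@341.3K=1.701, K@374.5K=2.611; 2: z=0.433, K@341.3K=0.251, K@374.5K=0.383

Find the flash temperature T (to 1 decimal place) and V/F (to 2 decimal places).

T = 343.2 K, V/F = 0.18

Adiabatic flash: solve Rachford–Rice at each trial T, then check hF = ψ·hV(T) + (1−ψ)·hL(T).
  T = 341.3 K: K = (1.701, 0.251), RR gives ψ = 0.139, H_out = 3.998 kJ/mol
  T = 374.5 K: K = (2.611, 0.383), RR gives ψ = 0.650, H_out = 23.051 kJ/mol
  T = 357.9 K: K = (2.128, 0.313), RR gives ψ = 0.442, H_out = 15.064 kJ/mol
  T = 349.6 K: K = (1.908, 0.281), RR gives ψ = 0.312, H_out = 10.199 kJ/mol
  T = 345.5 K: K = (1.804, 0.266), RR gives ψ = 0.234, H_out = 7.363 kJ/mol
  T = 343.4 K: K = (1.752, 0.258), RR gives ψ = 0.189, H_out = 5.750 kJ/mol
Linear interpolation between T = 341.3 (H_out = 3.998) and T = 343.4 (H_out = 5.750) on hF = 5.578 gives T ≈ 343.2 K, at which ψ = 0.18.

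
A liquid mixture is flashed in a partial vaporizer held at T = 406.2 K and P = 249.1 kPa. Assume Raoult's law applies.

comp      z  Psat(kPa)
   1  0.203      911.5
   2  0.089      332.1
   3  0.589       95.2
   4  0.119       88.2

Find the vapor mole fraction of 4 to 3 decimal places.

y_4 = 0.045

Raoult's law: Kᵢ = Pᵢˢᵃᵗ/P = Pᵢˢᵃᵗ/249.1.
  K_1 = 911.5/249.1 = 3.65917, K_2 = 332.1/249.1 = 1.33320, K_3 = 95.2/249.1 = 0.38218, K_4 = 88.2/249.1 = 0.35407
Let ψ = V/F and solve Σ zᵢ(Kᵢ−1)/(1+ψ(Kᵢ−1)) = 0.
g(0) = ΣzᵢKᵢ − 1 = 0.129 and g(1) = 1 − Σzᵢ/Kᵢ = -0.999, so a root lies in (0, 1).
Newton iteration, ψ⁰ = 0.35:
  ψ = 0.350: g = -0.2575, g' = -0.842 → ψ = 0.044
  ψ = 0.044: g = 0.0590, g' = -1.449 → ψ = 0.085
  ψ = 0.085: g = 0.0038, g' = -1.271 → ψ = 0.088
Converged at ψ = 0.088.
Compositions from xᵢ = zᵢ/(1+ψ(Kᵢ−1)), yᵢ = Kᵢxᵢ:
  1: x = 0.165, y = 0.602
  2: x = 0.086, y = 0.115
  3: x = 0.623, y = 0.238
  4: x = 0.126, y = 0.045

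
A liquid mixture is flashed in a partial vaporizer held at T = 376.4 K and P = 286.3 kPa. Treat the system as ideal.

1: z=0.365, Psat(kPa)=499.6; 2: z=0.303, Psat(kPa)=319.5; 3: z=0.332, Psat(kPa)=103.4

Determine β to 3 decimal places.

Raoult's law: Kᵢ = Pᵢˢᵃᵗ/P = Pᵢˢᵃᵗ/286.3.
  K_1 = 499.6/286.3 = 1.74502, K_2 = 319.5/286.3 = 1.11596, K_3 = 103.4/286.3 = 0.36116
Material balance + equilibrium reduce to Σ zᵢ(Kᵢ−1)/(1+β(Kᵢ−1)) = 0.
g(0) = ΣzᵢKᵢ − 1 = 0.095 and g(1) = 1 − Σzᵢ/Kᵢ = -0.400, so a root lies in (0, 1).
Newton iteration, β⁰ = 0.48:
  β = 0.480: g = -0.0723, g' = -0.395 → β = 0.297
  β = 0.297: g = -0.0052, g' = -0.346 → β = 0.282
Converged at β = 0.282.

β = 0.282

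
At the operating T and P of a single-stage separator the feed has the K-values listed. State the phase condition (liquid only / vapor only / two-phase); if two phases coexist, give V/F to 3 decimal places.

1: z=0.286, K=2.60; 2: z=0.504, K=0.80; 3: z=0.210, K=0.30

ΣzᵢKᵢ = 1.210; Σzᵢ/Kᵢ = 1.440.
Both exceed 1, so a two-phase solution exists.
Let ψ = V/F and solve Σ zᵢ(Kᵢ−1)/(1+ψ(Kᵢ−1)) = 0.
Newton iteration, ψ⁰ = 0.5:
  ψ = 0.500: g = -0.0839, g' = -0.494 → ψ = 0.330
  ψ = 0.330: g = 0.0003, g' = -0.511 → ψ = 0.331
Converged at ψ = 0.331.

two-phase, V/F = 0.331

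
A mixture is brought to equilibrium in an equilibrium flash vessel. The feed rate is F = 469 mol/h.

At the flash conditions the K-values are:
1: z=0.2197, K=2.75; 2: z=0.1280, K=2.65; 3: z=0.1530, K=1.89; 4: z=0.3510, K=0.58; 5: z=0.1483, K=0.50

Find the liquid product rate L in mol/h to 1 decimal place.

Newton–Raphson from V/F = 0.5:
  V/F = 0.5000: g = 0.12954, g' = -0.5192 → V/F = 0.7495
  V/F = 0.7495: g = 0.00869, g' = -0.4659 → V/F = 0.7682
Converged at V/F = 0.7682.
Then V = V/F·F = 0.7682·469 = 360.3 mol/h and L = F − V = 108.7 mol/h.

L = 108.7 mol/h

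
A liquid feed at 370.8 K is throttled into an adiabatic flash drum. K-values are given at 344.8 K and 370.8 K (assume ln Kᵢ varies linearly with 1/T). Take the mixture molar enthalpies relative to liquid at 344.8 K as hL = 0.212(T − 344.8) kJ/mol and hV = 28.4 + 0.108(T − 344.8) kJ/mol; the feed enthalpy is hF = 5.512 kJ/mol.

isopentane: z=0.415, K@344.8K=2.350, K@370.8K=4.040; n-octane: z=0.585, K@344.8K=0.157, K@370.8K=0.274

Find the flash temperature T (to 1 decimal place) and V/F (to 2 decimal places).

Adiabatic flash: solve Rachford–Rice at each trial T, then check hF = ψ·hV(T) + (1−ψ)·hL(T).
  T = 344.8 K: K = (2.350, 0.157), RR gives ψ = 0.059, H_out = 1.674 kJ/mol
  T = 370.8 K: K = (4.040, 0.274), RR gives ψ = 0.379, H_out = 15.256 kJ/mol
  T = 357.8 K: K = (3.112, 0.210), RR gives ψ = 0.248, H_out = 9.463 kJ/mol
  T = 351.3 K: K = (2.711, 0.182), RR gives ψ = 0.165, H_out = 5.963 kJ/mol
  T = 348.1 K: K = (2.529, 0.169), RR gives ψ = 0.117, H_out = 3.978 kJ/mol
  T = 349.7 K: K = (2.619, 0.175), RR gives ψ = 0.142, H_out = 4.997 kJ/mol
  T = 350.5 K: K = (2.665, 0.179), RR gives ψ = 0.154, H_out = 5.486 kJ/mol
Linear interpolation between T = 350.5 (H_out = 5.486) and T = 351.3 (H_out = 5.963) on hF = 5.512 gives T ≈ 350.5 K, at which ψ = 0.15.

T = 350.5 K, V/F = 0.15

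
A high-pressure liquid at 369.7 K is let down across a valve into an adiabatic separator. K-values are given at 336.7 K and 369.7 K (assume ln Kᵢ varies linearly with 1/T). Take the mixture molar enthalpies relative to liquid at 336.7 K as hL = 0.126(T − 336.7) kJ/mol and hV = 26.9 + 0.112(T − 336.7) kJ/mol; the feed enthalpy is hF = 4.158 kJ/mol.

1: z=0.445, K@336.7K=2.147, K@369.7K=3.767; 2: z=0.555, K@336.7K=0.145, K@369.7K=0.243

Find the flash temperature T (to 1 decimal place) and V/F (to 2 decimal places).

T = 342.4 K, V/F = 0.13

Adiabatic flash: solve Rachford–Rice at each trial T, then check hF = ψ·hV(T) + (1−ψ)·hL(T).
  T = 336.7 K: K = (2.147, 0.145), RR gives ψ = 0.037, H_out = 0.984 kJ/mol
  T = 369.7 K: K = (3.767, 0.243), RR gives ψ = 0.387, H_out = 14.397 kJ/mol
  T = 353.2 K: K = (2.881, 0.190), RR gives ψ = 0.254, H_out = 8.863 kJ/mol
  T = 344.9 K: K = (2.494, 0.166), RR gives ψ = 0.162, H_out = 5.380 kJ/mol
  T = 340.8 K: K = (2.316, 0.155), RR gives ψ = 0.105, H_out = 3.340 kJ/mol
  T = 342.9 K: K = (2.406, 0.161), RR gives ψ = 0.136, H_out = 4.418 kJ/mol
Linear interpolation between T = 340.8 (H_out = 3.340) and T = 342.9 (H_out = 4.418) on hF = 4.158 gives T ≈ 342.4 K, at which ψ = 0.13.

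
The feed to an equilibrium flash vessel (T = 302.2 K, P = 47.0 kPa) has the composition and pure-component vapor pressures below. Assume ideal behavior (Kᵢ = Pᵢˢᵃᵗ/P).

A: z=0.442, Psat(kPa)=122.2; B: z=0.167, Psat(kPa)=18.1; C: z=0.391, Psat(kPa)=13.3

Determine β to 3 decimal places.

β = 0.294

Raoult's law: Kᵢ = Pᵢˢᵃᵗ/P = Pᵢˢᵃᵗ/47.0.
  K_A = 122.2/47.0 = 2.60000, K_B = 18.1/47.0 = 0.38511, K_C = 13.3/47.0 = 0.28298
Material balance + equilibrium reduce to Σ zᵢ(Kᵢ−1)/(1+β(Kᵢ−1)) = 0.
g(0) = ΣzᵢKᵢ − 1 = 0.324 and g(1) = 1 − Σzᵢ/Kᵢ = -0.985, so a root lies in (0, 1).
Newton iteration, β⁰ = 0.62:
  β = 0.620: g = -0.3157, g' = -1.102 → β = 0.333
  β = 0.333: g = -0.0365, g' = -0.928 → β = 0.294
Converged at β = 0.294.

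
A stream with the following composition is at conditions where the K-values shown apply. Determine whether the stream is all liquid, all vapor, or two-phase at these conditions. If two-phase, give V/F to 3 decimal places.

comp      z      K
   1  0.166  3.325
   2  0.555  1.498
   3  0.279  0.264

two-phase, V/F = 0.609

ΣzᵢKᵢ = 1.457; Σzᵢ/Kᵢ = 1.477.
Both exceed 1, so a two-phase solution exists.
Let ψ = V/F and solve Σ zᵢ(Kᵢ−1)/(1+ψ(Kᵢ−1)) = 0.
Newton iteration, ψ⁰ = 0.39:
  ψ = 0.390: g = 0.1458, g' = -0.641 → ψ = 0.618
  ψ = 0.618: g = -0.0067, g' = -0.740 → ψ = 0.609
Converged at ψ = 0.609.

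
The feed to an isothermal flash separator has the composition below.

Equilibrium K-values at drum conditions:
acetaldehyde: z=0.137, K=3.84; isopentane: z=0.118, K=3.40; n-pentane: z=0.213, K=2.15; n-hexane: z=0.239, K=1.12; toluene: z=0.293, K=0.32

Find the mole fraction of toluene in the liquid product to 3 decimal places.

x_toluene = 0.576

Material balance + equilibrium reduce to Σ zᵢ(Kᵢ−1)/(1+ψ(Kᵢ−1)) = 0.
Check two-phase: ΣzᵢKᵢ = 1.747 > 1 and Σzᵢ/Kᵢ = 1.298 > 1, so g(0) = 0.747 > 0 and g(1) = -0.298 < 0.
Iterate (Newton) starting at ψ = 0.51:
  ψ = 0.510: g = 0.1627, g' = -0.754 → ψ = 0.726
  ψ = 0.726: g = -0.0030, g' = -0.823 → ψ = 0.722
Converged at ψ = 0.722.
Compositions from xᵢ = zᵢ/(1+ψ(Kᵢ−1)), yᵢ = Kᵢxᵢ:
  acetaldehyde: x = 0.045, y = 0.172
  isopentane: x = 0.043, y = 0.147
  n-pentane: x = 0.116, y = 0.250
  n-hexane: x = 0.220, y = 0.246
  toluene: x = 0.576, y = 0.184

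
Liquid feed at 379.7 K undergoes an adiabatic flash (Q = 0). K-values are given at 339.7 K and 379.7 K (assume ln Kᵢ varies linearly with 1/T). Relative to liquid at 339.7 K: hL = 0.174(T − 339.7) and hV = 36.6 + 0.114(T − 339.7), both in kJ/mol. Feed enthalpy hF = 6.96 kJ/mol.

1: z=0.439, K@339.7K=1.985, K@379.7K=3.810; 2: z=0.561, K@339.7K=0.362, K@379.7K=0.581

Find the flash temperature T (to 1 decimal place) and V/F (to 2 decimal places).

T = 342.2 K, V/F = 0.18

Adiabatic flash: solve Rachford–Rice at each trial T, then check hF = ψ·hV(T) + (1−ψ)·hL(T).
  T = 339.7 K: K = (1.985, 0.362), RR gives ψ = 0.119, H_out = 4.339 kJ/mol
  T = 379.7 K: K = (3.810, 0.581), RR gives ψ = 0.848, H_out = 35.965 kJ/mol
  T = 359.7 K: K = (2.800, 0.465), RR gives ψ = 0.508, H_out = 21.480 kJ/mol
  T = 349.7 K: K = (2.369, 0.412), RR gives ψ = 0.336, H_out = 13.851 kJ/mol
  T = 344.7 K: K = (2.171, 0.386), RR gives ψ = 0.237, H_out = 9.456 kJ/mol
  T = 342.2 K: K = (2.077, 0.374), RR gives ψ = 0.180, H_out = 7.010 kJ/mol
  T = 340.9 K: K = (2.029, 0.368), RR gives ψ = 0.149, H_out = 5.653 kJ/mol
Linear interpolation between T = 340.9 (H_out = 5.653) and T = 342.2 (H_out = 7.010) on hF = 6.96 gives T ≈ 342.2 K, at which ψ = 0.18.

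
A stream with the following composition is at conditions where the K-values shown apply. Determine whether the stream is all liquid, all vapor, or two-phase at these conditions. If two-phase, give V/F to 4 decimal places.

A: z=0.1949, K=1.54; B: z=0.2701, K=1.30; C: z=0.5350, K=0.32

all liquid

ΣzᵢKᵢ = 0.8225; Σzᵢ/Kᵢ = 2.0062.
Since ΣzᵢKᵢ < 1 the mixture is below its bubble point — single liquid phase.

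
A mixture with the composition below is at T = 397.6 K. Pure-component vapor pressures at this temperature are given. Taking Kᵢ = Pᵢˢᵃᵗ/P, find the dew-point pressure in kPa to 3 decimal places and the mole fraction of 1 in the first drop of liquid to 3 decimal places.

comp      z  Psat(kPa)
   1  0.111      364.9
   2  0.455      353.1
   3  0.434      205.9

At the dew point ψ → 1, so Σzᵢ/Kᵢ = 1 with Kᵢ = Pᵢˢᵃᵗ/P ⇒ 1/P = Σzᵢ/Pᵢˢᵃᵗ.
1/P = 0.111/364.9 + 0.455/353.1 + 0.434/205.9 = 0.003701 ⇒ P = 270.227 kPa
xᵢ = zᵢP/Pᵢˢᵃᵗ ⇒ x_1 = 0.111·270.227/364.9 = 0.082

Pdew = 270.227 kPa, x_1 = 0.082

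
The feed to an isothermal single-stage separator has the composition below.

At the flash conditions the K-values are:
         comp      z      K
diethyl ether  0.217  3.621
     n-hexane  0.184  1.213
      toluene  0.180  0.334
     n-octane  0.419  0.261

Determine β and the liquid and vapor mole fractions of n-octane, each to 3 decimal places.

β = 0.121, x_n-octane = 0.460, y_n-octane = 0.120

Let β = V/F and solve Σ zᵢ(Kᵢ−1)/(1+β(Kᵢ−1)) = 0.
Feasibility: ΣzᵢKᵢ = 1.178, Σzᵢ/Kᵢ = 2.356 — both > 1, two phases present.
Iterate (Newton) starting at β = 0.5:
  β = 0.500: g = -0.3893, g' = -1.041 → β = 0.126
  β = 0.126: g = -0.0067, g' = -1.223 → β = 0.121
Converged at β = 0.121.
Compositions from xᵢ = zᵢ/(1+β(Kᵢ−1)), yᵢ = Kᵢxᵢ:
  diethyl ether: x = 0.165, y = 0.597
  n-hexane: x = 0.179, y = 0.218
  toluene: x = 0.196, y = 0.065
  n-octane: x = 0.460, y = 0.120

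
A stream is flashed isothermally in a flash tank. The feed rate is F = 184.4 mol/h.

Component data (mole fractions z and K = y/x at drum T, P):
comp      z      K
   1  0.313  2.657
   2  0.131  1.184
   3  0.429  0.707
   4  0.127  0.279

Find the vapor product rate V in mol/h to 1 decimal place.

Material balance + equilibrium reduce to Σ zᵢ(Kᵢ−1)/(1+ψ(Kᵢ−1)) = 0.
Check two-phase: ΣzᵢKᵢ = 1.325 > 1 and Σzᵢ/Kᵢ = 1.290 > 1, so g(0) = 0.325 > 0 and g(1) = -0.290 < 0.
Newton iteration, ψ⁰ = 0.69:
  ψ = 0.690: g = -0.0764, g' = -0.510 → ψ = 0.540
  ψ = 0.540: g = -0.0037, g' = -0.472 → ψ = 0.532
Converged at ψ = 0.532.
Then V = ψ·F = 0.5323·184.4 = 98.2 mol/h and L = F − V = 86.2 mol/h.

V = 98.2 mol/h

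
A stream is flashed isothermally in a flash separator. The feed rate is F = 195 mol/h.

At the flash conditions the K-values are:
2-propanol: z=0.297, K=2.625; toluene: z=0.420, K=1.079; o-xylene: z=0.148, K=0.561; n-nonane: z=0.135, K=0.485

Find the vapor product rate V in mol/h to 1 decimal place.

Rachford–Rice: g(β) = Σ zᵢ(Kᵢ−1)/(1+β(Kᵢ−1)) = 0.
Check two-phase: ΣzᵢKᵢ = 1.381 > 1 and Σzᵢ/Kᵢ = 1.045 > 1, so g(0) = 0.381 > 0 and g(1) = -0.045 < 0.
Newton iteration, β⁰ = 0.5:
  β = 0.500: g = 0.1213, g' = -0.353 → β = 0.844
  β = 0.844: g = 0.0085, g' = -0.326 → β = 0.870
Converged at β = 0.870.
Then V = β·F = 0.8697·195 = 169.6 mol/h and L = F − V = 25.4 mol/h.

V = 169.6 mol/h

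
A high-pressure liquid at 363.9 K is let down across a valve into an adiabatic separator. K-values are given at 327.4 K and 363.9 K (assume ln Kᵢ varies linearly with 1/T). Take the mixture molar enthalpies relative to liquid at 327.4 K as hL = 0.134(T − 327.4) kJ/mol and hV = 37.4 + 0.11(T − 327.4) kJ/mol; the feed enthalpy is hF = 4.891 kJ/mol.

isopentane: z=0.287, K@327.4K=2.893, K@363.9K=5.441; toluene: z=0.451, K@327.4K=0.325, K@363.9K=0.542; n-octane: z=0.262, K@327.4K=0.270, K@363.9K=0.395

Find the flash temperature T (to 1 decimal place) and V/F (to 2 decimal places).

T = 333.3 K, V/F = 0.11

Adiabatic flash: solve Rachford–Rice at each trial T, then check hF = ψ·hV(T) + (1−ψ)·hL(T).
  T = 327.4 K: K = (2.893, 0.325, 0.270), RR gives ψ = 0.036, H_out = 1.352 kJ/mol
  T = 363.9 K: K = (5.441, 0.542, 0.395), RR gives ψ = 0.397, H_out = 19.398 kJ/mol
  T = 345.6 K: K = (4.031, 0.425, 0.330), RR gives ψ = 0.235, H_out = 11.119 kJ/mol
  T = 336.5 K: K = (3.430, 0.373, 0.299), RR gives ψ = 0.145, H_out = 6.620 kJ/mol
  T = 331.9 K: K = (3.151, 0.348, 0.284), RR gives ψ = 0.093, H_out = 4.089 kJ/mol
  T = 334.2 K: K = (3.289, 0.361, 0.292), RR gives ψ = 0.120, H_out = 5.382 kJ/mol
Linear interpolation between T = 331.9 (H_out = 4.089) and T = 334.2 (H_out = 5.382) on hF = 4.891 gives T ≈ 333.3 K, at which ψ = 0.11.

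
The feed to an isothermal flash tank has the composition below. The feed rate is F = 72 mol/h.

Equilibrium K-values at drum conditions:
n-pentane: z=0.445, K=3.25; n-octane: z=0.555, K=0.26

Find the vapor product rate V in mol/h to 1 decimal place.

Let ψ = V/F and solve Σ zᵢ(Kᵢ−1)/(1+ψ(Kᵢ−1)) = 0.
Check two-phase: ΣzᵢKᵢ = 1.591 > 1 and Σzᵢ/Kᵢ = 2.272 > 1, so g(0) = 0.591 > 0 and g(1) = -1.272 < 0.
Binary case is linear: z₁(K₁−1)(1+ψ(K₂−1)) + z₂(K₂−1)(1+ψ(K₁−1)) = 0
⇒ ψ = [z₁(K₁−1)+z₂(K₂−1)] / [−(K₁−1)(K₂−1)] = 0.5905/1.6650 = 0.355
Then V = ψ·F = 0.3547·72 = 25.5 mol/h and L = F − V = 46.5 mol/h.

V = 25.5 mol/h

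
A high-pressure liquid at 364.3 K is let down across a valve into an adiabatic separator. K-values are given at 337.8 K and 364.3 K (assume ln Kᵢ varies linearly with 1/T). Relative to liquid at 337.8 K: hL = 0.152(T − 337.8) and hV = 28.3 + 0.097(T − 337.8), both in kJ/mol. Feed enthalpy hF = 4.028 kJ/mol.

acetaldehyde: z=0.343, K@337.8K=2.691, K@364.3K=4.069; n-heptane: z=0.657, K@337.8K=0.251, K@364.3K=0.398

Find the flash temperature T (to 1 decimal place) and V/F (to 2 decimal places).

T = 341.9 K, V/F = 0.12

Adiabatic flash: solve Rachford–Rice at each trial T, then check hF = ψ·hV(T) + (1−ψ)·hL(T).
  T = 337.8 K: K = (2.691, 0.251), RR gives ψ = 0.069, H_out = 1.964 kJ/mol
  T = 364.3 K: K = (4.069, 0.398), RR gives ψ = 0.356, H_out = 13.576 kJ/mol
  T = 351.1 K: K = (3.338, 0.319), RR gives ψ = 0.223, H_out = 8.161 kJ/mol
  T = 344.5 K: K = (3.006, 0.284), RR gives ψ = 0.151, H_out = 5.247 kJ/mol
  T = 341.1 K: K = (2.843, 0.267), RR gives ψ = 0.111, H_out = 3.634 kJ/mol
  T = 342.8 K: K = (2.924, 0.275), RR gives ψ = 0.132, H_out = 4.453 kJ/mol
Linear interpolation between T = 341.1 (H_out = 3.634) and T = 342.8 (H_out = 4.453) on hF = 4.028 gives T ≈ 341.9 K, at which ψ = 0.12.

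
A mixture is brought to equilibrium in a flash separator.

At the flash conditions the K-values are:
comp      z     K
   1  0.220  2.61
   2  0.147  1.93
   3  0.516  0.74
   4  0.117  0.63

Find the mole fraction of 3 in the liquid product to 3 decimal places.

x_3 = 0.654

Material balance + equilibrium reduce to Σ zᵢ(Kᵢ−1)/(1+V/F(Kᵢ−1)) = 0.
g(0) = ΣzᵢKᵢ − 1 = 0.313 and g(1) = 1 − Σzᵢ/Kᵢ = -0.043, so a root lies in (0, 1).
Iterate (Newton) starting at V/F = 0.34:
  V/F = 0.340: g = 0.1361, g' = -0.374 → V/F = 0.703
  V/F = 0.703: g = 0.0260, g' = -0.253 → V/F = 0.806
  V/F = 0.806: g = 0.0008, g' = -0.238 → V/F = 0.810
Converged at V/F = 0.810.
Compositions from xᵢ = zᵢ/(1+V/F(Kᵢ−1)), yᵢ = Kᵢxᵢ:
  1: x = 0.096, y = 0.249
  2: x = 0.084, y = 0.162
  3: x = 0.654, y = 0.484
  4: x = 0.167, y = 0.105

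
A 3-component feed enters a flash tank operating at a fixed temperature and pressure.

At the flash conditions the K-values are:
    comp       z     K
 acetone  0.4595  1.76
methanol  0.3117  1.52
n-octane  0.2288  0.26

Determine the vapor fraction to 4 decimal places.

Let ψ = V/F and solve Σ zᵢ(Kᵢ−1)/(1+ψ(Kᵢ−1)) = 0.
Check two-phase: ΣzᵢKᵢ = 1.3420 > 1 and Σzᵢ/Kᵢ = 1.3461 > 1, so g(0) = 0.3420 > 0 and g(1) = -0.3461 < 0.
Iterate (Newton) starting at ψ = 0.7:
  ψ = 0.7000: g = -0.00449, g' = -0.6977 → ψ = 0.6936
  ψ = 0.6936: g = -0.00003, g' = -0.6881 → ψ = 0.6935
Converged at ψ = 0.6935.

ψ = 0.6935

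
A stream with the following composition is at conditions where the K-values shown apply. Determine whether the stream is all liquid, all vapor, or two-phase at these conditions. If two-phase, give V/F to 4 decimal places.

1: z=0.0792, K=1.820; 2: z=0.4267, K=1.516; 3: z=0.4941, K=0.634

ΣzᵢKᵢ = 1.1043; Σzᵢ/Kᵢ = 1.1043.
Both exceed 1, so a two-phase solution exists.
Material balance + equilibrium reduce to Σ zᵢ(Kᵢ−1)/(1+ψ(Kᵢ−1)) = 0.
Newton iteration, ψ⁰ = 0.37:
  ψ = 0.3700: g = 0.02554, g' = -0.2000 → ψ = 0.4977
  ψ = 0.4977: g = 0.00019, g' = -0.1977 → ψ = 0.4987
Converged at ψ = 0.4987.

two-phase, V/F = 0.4987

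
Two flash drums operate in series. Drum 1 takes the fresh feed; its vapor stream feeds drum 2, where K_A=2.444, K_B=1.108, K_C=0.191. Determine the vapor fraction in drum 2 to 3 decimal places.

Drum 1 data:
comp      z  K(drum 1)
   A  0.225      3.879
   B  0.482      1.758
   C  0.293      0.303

V/F (drum 2) = 0.549

Drum 1:
Material balance + equilibrium reduce to Σ zᵢ(Kᵢ−1)/(1+ψ₁(Kᵢ−1)) = 0.
g(0) = ΣzᵢKᵢ − 1 = 0.809 and g(1) = 1 − Σzᵢ/Kᵢ = -0.299, so a root lies in (0, 1).
Newton iteration, ψ₁⁰ = 0.32:
  ψ₁ = 0.320: g = 0.3683, g' = -0.920 → ψ₁ = 0.720
  ψ₁ = 0.720: g = 0.0370, g' = -0.887 → ψ₁ = 0.762
  ψ₁ = 0.762: g = -0.0011, g' = -0.941 → ψ₁ = 0.761
Converged at ψ₁ = 0.761.
Drum-1 compositions:
  A: x = 0.071, y = 0.274
  B: x = 0.306, y = 0.537
  C: x = 0.624, y = 0.189
Drum-2 feed = drum-1 vapor: z₂ = (0.2736, 0.5374, 0.1890).
Drum 2:
Let ψ₂ = V/F and solve Σ zᵢ(Kᵢ−1)/(1+ψ₂(Kᵢ−1)) = 0.
Feasibility: ΣzᵢKᵢ = 1.300, Σzᵢ/Kᵢ = 1.587 — both > 1, two phases present.
Newton–Raphson from ψ₂ = 0.5:
  ψ₂ = 0.500: g = 0.0277, g' = -0.547 → ψ₂ = 0.551
  ψ₂ = 0.551: g = -0.0009, g' = -0.585 → ψ₂ = 0.549
Converged at ψ₂ = 0.549.
  A: x = 0.153, y = 0.373
  B: x = 0.507, y = 0.562
  C: x = 0.340, y = 0.065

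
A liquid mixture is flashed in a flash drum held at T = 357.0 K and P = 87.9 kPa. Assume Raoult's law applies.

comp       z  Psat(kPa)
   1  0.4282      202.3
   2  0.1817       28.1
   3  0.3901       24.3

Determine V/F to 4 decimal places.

Raoult's law: Kᵢ = Pᵢˢᵃᵗ/P = Pᵢˢᵃᵗ/87.9.
  K_1 = 202.3/87.9 = 2.301479, K_2 = 28.1/87.9 = 0.319681, K_3 = 24.3/87.9 = 0.276451
Rachford–Rice: g(V/F) = Σ zᵢ(Kᵢ−1)/(1+V/F(Kᵢ−1)) = 0.
g(0) = ΣzᵢKᵢ − 1 = 0.1514 and g(1) = 1 − Σzᵢ/Kᵢ = -1.1655, so a root lies in (0, 1).
Newton–Raphson from V/F = 0.63:
  V/F = 0.6300: g = -0.42882, g' = -1.1662 → V/F = 0.2623
  V/F = 0.2623: g = -0.08338, g' = -0.8388 → V/F = 0.1629
  V/F = 0.1629: g = 0.00081, g' = -0.8626 → V/F = 0.1638
Converged at V/F = 0.1638.

V/F = 0.1638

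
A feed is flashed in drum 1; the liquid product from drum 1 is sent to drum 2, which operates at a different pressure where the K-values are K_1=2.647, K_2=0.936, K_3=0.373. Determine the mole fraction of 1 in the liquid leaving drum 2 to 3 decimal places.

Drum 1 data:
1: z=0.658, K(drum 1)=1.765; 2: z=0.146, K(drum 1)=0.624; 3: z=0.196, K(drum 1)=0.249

Drum 1:
Rachford–Rice: g(ψ₁) = Σ zᵢ(Kᵢ−1)/(1+ψ₁(Kᵢ−1)) = 0.
g(0) = ΣzᵢKᵢ − 1 = 0.301 and g(1) = 1 − Σzᵢ/Kᵢ = -0.394, so a root lies in (0, 1).
Newton iteration, ψ₁⁰ = 0.5:
  ψ₁ = 0.500: g = 0.0608, g' = -0.516 → ψ₁ = 0.618
  ψ₁ = 0.618: g = -0.0043, g' = -0.597 → ψ₁ = 0.611
Converged at ψ₁ = 0.611.
Drum-1 compositions:
  1: x = 0.449, y = 0.792
  2: x = 0.190, y = 0.118
  3: x = 0.362, y = 0.090
Drum-2 feed = drum-1 liquid: z₂ = (0.4485, 0.1895, 0.3620).
Drum 2:
Let ψ₂ = V/F and solve Σ zᵢ(Kᵢ−1)/(1+ψ₂(Kᵢ−1)) = 0.
Feasibility: ΣzᵢKᵢ = 1.500, Σzᵢ/Kᵢ = 1.342 — both > 1, two phases present.
Iterate (Newton) starting at ψ₂ = 0.5:
  ψ₂ = 0.500: g = 0.0620, g' = -0.669 → ψ₂ = 0.593
Converged at ψ₂ = 0.593.
  1: x = 0.227, y = 0.601
  2: x = 0.197, y = 0.184
  3: x = 0.576, y = 0.215

x_1 (drum 2) = 0.227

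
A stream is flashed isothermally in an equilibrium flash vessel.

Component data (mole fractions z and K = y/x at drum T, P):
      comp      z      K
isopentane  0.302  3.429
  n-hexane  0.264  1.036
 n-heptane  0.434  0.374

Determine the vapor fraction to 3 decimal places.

ψ = 0.425

Rachford–Rice: g(ψ) = Σ zᵢ(Kᵢ−1)/(1+ψ(Kᵢ−1)) = 0.
Feasibility: ΣzᵢKᵢ = 1.471, Σzᵢ/Kᵢ = 1.503 — both > 1, two phases present.
Iterate (Newton) starting at ψ = 0.49:
  ψ = 0.490: g = -0.0476, g' = -0.726 → ψ = 0.424
  ψ = 0.424: g = 0.0006, g' = -0.748 → ψ = 0.425
Converged at ψ = 0.425.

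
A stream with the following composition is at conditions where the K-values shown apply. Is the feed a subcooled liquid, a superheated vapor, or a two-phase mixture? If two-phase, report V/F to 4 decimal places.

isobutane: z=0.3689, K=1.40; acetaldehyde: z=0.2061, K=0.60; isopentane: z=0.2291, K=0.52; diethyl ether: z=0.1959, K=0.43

ΣzᵢKᵢ = 0.8435; Σzᵢ/Kᵢ = 1.5032.
Since ΣzᵢKᵢ < 1 the mixture is below its bubble point — single liquid phase.

subcooled liquid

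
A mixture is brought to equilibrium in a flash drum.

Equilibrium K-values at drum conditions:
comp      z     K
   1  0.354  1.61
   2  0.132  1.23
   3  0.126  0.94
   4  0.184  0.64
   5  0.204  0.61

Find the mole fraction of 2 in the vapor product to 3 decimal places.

Rachford–Rice: g(V/F) = Σ zᵢ(Kᵢ−1)/(1+V/F(Kᵢ−1)) = 0.
g(0) = ΣzᵢKᵢ − 1 = 0.093 and g(1) = 1 − Σzᵢ/Kᵢ = -0.083, so a root lies in (0, 1).
Iterate (Newton) starting at V/F = 0.62:
  V/F = 0.620: g = -0.0148, g' = -0.169 → V/F = 0.532
Converged at V/F = 0.532.
Compositions from xᵢ = zᵢ/(1+V/F(Kᵢ−1)), yᵢ = Kᵢxᵢ:
  1: x = 0.267, y = 0.430
  2: x = 0.118, y = 0.145
  3: x = 0.130, y = 0.122
  4: x = 0.228, y = 0.146
  5: x = 0.257, y = 0.157

y_2 = 0.145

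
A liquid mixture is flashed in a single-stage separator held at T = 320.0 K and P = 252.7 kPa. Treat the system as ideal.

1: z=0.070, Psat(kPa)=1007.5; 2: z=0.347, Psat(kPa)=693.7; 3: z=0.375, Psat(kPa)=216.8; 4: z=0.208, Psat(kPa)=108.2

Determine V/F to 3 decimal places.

V/F = 0.872

Raoult's law: Kᵢ = Pᵢˢᵃᵗ/P = Pᵢˢᵃᵗ/252.7.
  K_1 = 1007.5/252.7 = 3.98694, K_2 = 693.7/252.7 = 2.74515, K_3 = 216.8/252.7 = 0.85793, K_4 = 108.2/252.7 = 0.42818
Rachford–Rice: g(V/F) = Σ zᵢ(Kᵢ−1)/(1+V/F(Kᵢ−1)) = 0.
Check two-phase: ΣzᵢKᵢ = 1.642 > 1 and Σzᵢ/Kᵢ = 1.067 > 1, so g(0) = 0.642 > 0 and g(1) = -0.067 < 0.
Newton iteration, V/F⁰ = 0.5:
  V/F = 0.500: g = 0.1833, g' = -0.544 → V/F = 0.837
  V/F = 0.837: g = 0.0172, g' = -0.485 → V/F = 0.873
  V/F = 0.873: g = -0.0002, g' = -0.495 → V/F = 0.872
Converged at V/F = 0.872.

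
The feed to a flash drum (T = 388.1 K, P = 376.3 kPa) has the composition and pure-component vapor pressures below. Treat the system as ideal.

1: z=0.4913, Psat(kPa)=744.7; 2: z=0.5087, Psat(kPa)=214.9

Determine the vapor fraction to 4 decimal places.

ψ = 0.6258

Raoult's law: Kᵢ = Pᵢˢᵃᵗ/P = Pᵢˢᵃᵗ/376.3.
  K_1 = 744.7/376.3 = 1.979006, K_2 = 214.9/376.3 = 0.571087
Rachford–Rice: g(ψ) = Σ zᵢ(Kᵢ−1)/(1+ψ(Kᵢ−1)) = 0.
Feasibility: ΣzᵢKᵢ = 1.2628, Σzᵢ/Kᵢ = 1.1390 — both > 1, two phases present.
Binary case is linear: z₁(K₁−1)(1+ψ(K₂−1)) + z₂(K₂−1)(1+ψ(K₁−1)) = 0
⇒ ψ = [z₁(K₁−1)+z₂(K₂−1)] / [−(K₁−1)(K₂−1)] = 0.26280/0.41991 = 0.6258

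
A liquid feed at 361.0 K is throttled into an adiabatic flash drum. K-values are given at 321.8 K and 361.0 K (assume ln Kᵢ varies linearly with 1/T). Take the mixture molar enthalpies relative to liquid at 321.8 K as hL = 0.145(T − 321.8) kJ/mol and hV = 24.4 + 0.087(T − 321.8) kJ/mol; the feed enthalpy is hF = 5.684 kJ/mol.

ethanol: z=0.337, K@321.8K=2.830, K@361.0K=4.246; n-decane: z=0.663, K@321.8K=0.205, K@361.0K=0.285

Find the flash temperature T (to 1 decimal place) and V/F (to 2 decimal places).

T = 336.1 K, V/F = 0.15

Adiabatic flash: solve Rachford–Rice at each trial T, then check hF = ψ·hV(T) + (1−ψ)·hL(T).
  T = 321.8 K: K = (2.830, 0.205), RR gives ψ = 0.062, H_out = 1.503 kJ/mol
  T = 361.0 K: K = (4.246, 0.285), RR gives ψ = 0.267, H_out = 11.593 kJ/mol
  T = 341.4 K: K = (3.507, 0.244), RR gives ψ = 0.181, H_out = 7.060 kJ/mol
  T = 331.6 K: K = (3.160, 0.224), RR gives ψ = 0.128, H_out = 4.460 kJ/mol
  T = 336.5 K: K = (3.332, 0.234), RR gives ψ = 0.156, H_out = 5.796 kJ/mol
  T = 334.1 K: K = (3.247, 0.229), RR gives ψ = 0.142, H_out = 5.152 kJ/mol
Linear interpolation between T = 334.1 (H_out = 5.152) and T = 336.5 (H_out = 5.796) on hF = 5.684 gives T ≈ 336.1 K, at which ψ = 0.15.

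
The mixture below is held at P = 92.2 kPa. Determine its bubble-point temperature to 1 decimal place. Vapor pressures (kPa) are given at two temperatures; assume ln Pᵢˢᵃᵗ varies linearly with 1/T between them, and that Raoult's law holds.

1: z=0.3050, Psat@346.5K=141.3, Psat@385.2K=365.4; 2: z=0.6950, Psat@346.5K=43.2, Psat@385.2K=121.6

Bubble-point temperature: ΣzᵢPᵢˢᵃᵗ(T) = P. Interpolate ln Pᵢˢᵃᵗ = aᵢ + bᵢ/T.
  T = 346.5 K: ΣzᵢPᵢˢᵃᵗ = 73.12 kPa
  T = 385.2 K: ΣzᵢPᵢˢᵃᵗ = 195.96 kPa
  T = 365.9 K: ΣzᵢPᵢˢᵃᵗ = 122.99 kPa
  T = 356.2 K: ΣzᵢPᵢˢᵃᵗ = 95.50 kPa
  T = 351.4 K: ΣzᵢPᵢˢᵃᵗ = 83.83 kPa
  T = 353.8 K: ΣzᵢPᵢˢᵃᵗ = 89.52 kPa
Interpolating between 353.8 K and 356.2 K gives T ≈ 354.9 K.

T = 354.9 K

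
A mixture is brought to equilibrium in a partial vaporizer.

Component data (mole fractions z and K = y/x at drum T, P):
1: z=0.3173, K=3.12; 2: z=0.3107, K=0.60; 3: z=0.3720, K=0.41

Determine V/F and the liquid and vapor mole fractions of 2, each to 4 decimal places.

Newton–Raphson from V/F = 0.65:
  V/F = 0.6500: g = -0.24108, g' = -0.6837 → V/F = 0.2974
  V/F = 0.2974: g = 0.00533, g' = -0.7910 → V/F = 0.3041
Converged at V/F = 0.3041.
Compositions from xᵢ = zᵢ/(1+V/F(Kᵢ−1)), yᵢ = Kᵢxᵢ:
  1: x = 0.1929, y = 0.6019
  2: x = 0.3537, y = 0.2122
  3: x = 0.4534, y = 0.1859

V/F = 0.3041, x_2 = 0.3537, y_2 = 0.2122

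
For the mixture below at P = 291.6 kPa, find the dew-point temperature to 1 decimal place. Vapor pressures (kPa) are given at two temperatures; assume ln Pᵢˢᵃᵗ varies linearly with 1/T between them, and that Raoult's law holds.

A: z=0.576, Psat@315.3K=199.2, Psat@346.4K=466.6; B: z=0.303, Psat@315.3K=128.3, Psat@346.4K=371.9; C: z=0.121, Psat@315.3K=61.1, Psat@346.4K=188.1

Dew-point temperature: Σzᵢ·P/Pᵢˢᵃᵗ(T) = 1. Interpolate ln Pᵢˢᵃᵗ = aᵢ + bᵢ/T.
  T = 315.3 K: ΣzᵢP/Pᵢˢᵃᵗ = 2.1093
  T = 346.4 K: ΣzᵢP/Pᵢˢᵃᵗ = 0.7851
  T = 330.9 K: ΣzᵢP/Pᵢˢᵃᵗ = 1.2531
  T = 338.6 K: ΣzᵢP/Pᵢˢᵃᵗ = 0.9877
  T = 334.8 K: ΣzᵢP/Pᵢˢᵃᵗ = 1.1091
  T = 336.7 K: ΣzᵢP/Pᵢˢᵃᵗ = 1.0463
Interpolating between 336.7 K and 338.6 K gives T ≈ 338.2 K.

T = 338.2 K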